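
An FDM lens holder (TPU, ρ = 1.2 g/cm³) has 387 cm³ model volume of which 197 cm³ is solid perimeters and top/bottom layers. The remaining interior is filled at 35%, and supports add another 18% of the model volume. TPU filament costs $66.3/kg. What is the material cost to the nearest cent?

Infill region = 387 − 197 = 190 cm³.
Deposited infill = 0.35 × 190 = 66.5 cm³.
Support = 0.18 × 387, so 69.66 cm³.
Total printed volume = 197 + 66.5 + 69.66 = 333.16 cm³.
Mass: 333.16 × 1.2 → 399.792 g.
At $66.3/kg: 399.792/1000 × 66.3 = $26.51.

$26.51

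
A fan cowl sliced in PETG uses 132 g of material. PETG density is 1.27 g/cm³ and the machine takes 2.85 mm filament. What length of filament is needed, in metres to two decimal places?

16.29 m

Extruded volume: 132/1.27 = 103.937 cm³ (103937 mm³).
Cross-section of 2.85 mm filament: π·(2.85/2)² = 6.3794 mm².
Length = 103937 / 6.3794 = 16292.6 mm = 16.29 m.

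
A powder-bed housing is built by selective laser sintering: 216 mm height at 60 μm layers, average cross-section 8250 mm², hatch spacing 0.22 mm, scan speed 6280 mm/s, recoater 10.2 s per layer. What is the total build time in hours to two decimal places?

16.17 hours

Layer count = ceil(216 / 0.06) = 3600.
Scan path per layer = 8250 / 0.22 = 37500 mm.
Per-layer scan time = 37500 / 6280, so 5.9713 s.
Time per layer: 5.9713 + 10.2 → 16.1713 s.
Total: 3600 × 16.1713 s = 58216.68 s → 16.17 hours.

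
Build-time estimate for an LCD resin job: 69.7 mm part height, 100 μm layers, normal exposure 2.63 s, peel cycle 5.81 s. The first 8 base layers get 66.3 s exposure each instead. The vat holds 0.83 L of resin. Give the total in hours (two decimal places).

1.78 hours

Layers = ⌈69.7/0.1⌉ = 697.
Burn-in layers: 8 × (66.3 + 5.81) → 576.88 s.
Regular layers = 689 × (2.63 + 5.81), so 5815.16 s.
Total = 576.88 + 5815.16 = 6392.04 s = 1.78 hours.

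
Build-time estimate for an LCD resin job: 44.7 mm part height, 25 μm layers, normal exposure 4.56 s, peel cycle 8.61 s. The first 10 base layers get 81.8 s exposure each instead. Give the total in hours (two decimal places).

Layer count = ceil(44.7 / 0.025) = 1788.
Burn-in layers = 10 × (81.8 + 8.61), so 904.1 s.
Remaining layers = 1778 × (4.56 + 8.61) = 23416.26 s.
Sum: 904.1 + 23416.26 = 24320.36 s → 6.76 hours.

6.76 hours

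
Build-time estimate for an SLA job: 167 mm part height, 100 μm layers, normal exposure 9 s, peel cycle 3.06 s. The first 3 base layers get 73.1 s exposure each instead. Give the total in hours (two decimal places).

Number of layers: 167 / 0.1 → 1670 (rounded up).
Bottom layers = 3 × (73.1 + 3.06) = 228.48 s.
Normal layers = 1667 × (9 + 3.06), so 20104.02 s.
Total = 228.48 + 20104.02 = 20332.5 s = 5.65 hours.

5.65 hours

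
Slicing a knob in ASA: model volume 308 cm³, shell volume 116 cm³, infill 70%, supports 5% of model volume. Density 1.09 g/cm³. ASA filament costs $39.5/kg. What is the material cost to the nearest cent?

$11.44

Volume inside the shell = 308 − 116, so 192 cm³.
Deposited infill = 0.70 × 192, so 134.4 cm³.
Support = 0.05 × 308, so 15.4 cm³.
Total printed volume = 116 + 134.4 + 15.4, so 265.8 cm³.
Mass = 265.8 × 1.09 = 289.722 g.
At $39.5/kg: 289.722/1000 × 39.5 = $11.44.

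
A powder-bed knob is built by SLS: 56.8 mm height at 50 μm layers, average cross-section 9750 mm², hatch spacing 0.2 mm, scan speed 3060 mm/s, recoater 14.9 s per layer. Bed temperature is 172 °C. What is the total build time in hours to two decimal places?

9.73 hours

Number of layers: 56.8 / 0.05 → 1136 (rounded up).
Hatch length per layer: 9750 / 0.2 → 48750 mm.
Laser time per layer: 48750 / 3060 → 15.9314 s.
Time per layer = 15.9314 + 14.9 = 30.8314 s.
Build time = 1136 × 30.8314 = 35024.4704 s = 9.73 hours.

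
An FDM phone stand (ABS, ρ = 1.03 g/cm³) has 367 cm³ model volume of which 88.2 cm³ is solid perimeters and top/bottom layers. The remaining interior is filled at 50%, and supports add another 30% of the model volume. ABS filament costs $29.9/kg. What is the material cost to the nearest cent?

Infill region: 367 − 88.2 → 278.8 cm³.
Deposited infill: 0.50 × 278.8 → 139.4 cm³.
Support = 0.30 × 367, so 110.1 cm³.
Total printed volume: 88.2 + 139.4 + 110.1 → 337.7 cm³.
Mass = 337.7 × 1.03, so 347.831 g.
Cost = 347.831 g / 1000 × $29.9/kg = $10.40.

$10.40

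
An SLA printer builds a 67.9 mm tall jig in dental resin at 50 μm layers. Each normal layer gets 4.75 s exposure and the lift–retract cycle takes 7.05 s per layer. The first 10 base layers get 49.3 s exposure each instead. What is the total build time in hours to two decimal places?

4.57 hours

Number of layers: 67.9 / 0.05 → 1358 (rounded up).
Base layers: 10 × (49.3 + 7.05) → 563.5 s.
Normal layers: 1348 × (4.75 + 7.05) → 15906.4 s.
Sum: 563.5 + 15906.4 = 16469.9 s → 4.57 hours.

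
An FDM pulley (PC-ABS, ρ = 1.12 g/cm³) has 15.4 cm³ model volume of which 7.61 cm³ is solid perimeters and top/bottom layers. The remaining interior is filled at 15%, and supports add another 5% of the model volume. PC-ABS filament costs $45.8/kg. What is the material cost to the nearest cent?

$0.49

Volume inside the shell = 15.4 − 7.61, so 7.79 cm³.
Infill volume: 0.15 × 7.79 → 1.1685 cm³.
Support = 0.05 × 15.4 = 0.77 cm³.
Deposited volume: 7.61 + 1.1685 + 0.77 → 9.5485 cm³.
Mass = 9.5485 × 1.12 = 10.69432 g.
At $45.8/kg: 10.69432/1000 × 45.8 = $0.49.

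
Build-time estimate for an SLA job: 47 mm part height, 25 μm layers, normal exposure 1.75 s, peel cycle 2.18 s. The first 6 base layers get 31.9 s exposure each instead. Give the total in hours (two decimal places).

2.10 hours

Layer count = ceil(47 / 0.025) = 1880.
Base layers: 6 × (31.9 + 2.18) → 204.48 s.
Regular layers = 1874 × (1.75 + 2.18) = 7364.82 s.
Sum: 204.48 + 7364.82 = 7569.3 s → 2.10 hours.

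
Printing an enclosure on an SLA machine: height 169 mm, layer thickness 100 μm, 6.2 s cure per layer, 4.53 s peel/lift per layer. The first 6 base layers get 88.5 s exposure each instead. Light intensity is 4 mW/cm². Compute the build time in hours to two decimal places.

Layers = ⌈169/0.1⌉ = 1690.
Burn-in layers = 6 × (88.5 + 4.53), so 558.18 s.
Normal layers = 1684 × (6.2 + 4.53) = 18069.32 s.
Total = 558.18 + 18069.32 = 18627.5 s = 5.17 hours.

5.17 hours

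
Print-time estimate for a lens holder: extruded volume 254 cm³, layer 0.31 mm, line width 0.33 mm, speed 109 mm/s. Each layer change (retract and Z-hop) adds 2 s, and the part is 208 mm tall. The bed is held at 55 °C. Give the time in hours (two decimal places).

Line area: 0.31 × 0.33 → 0.1023 mm².
Total extruded path = 254000/0.1023 = 2482893.5 mm.
Time extruding: 2482893.5 / 109 → 22778.8 s.
Layer count = ceil(208 / 0.31) = 671.
Z-hop total = 671 × 2, so 1342 s.
Total = 22778.8 + 1342 = 24120.8 s = 6.70 hours.

6.70 hours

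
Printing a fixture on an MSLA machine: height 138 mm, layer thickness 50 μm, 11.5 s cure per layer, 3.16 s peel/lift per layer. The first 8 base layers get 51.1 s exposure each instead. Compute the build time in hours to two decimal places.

11.33 hours

Layer count = ceil(138 / 0.05) = 2760.
Base layers: 8 × (51.1 + 3.16) → 434.08 s.
Normal layers: 2752 × (11.5 + 3.16) → 40344.32 s.
Sum: 434.08 + 40344.32 = 40778.4 s → 11.33 hours.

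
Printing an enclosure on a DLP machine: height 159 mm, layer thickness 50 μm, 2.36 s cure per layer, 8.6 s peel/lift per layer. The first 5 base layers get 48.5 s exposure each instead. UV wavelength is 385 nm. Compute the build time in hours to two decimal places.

9.75 hours

Number of layers: 159 / 0.05 → 3180 (rounded up).
Burn-in layers: 5 × (48.5 + 8.6) → 285.5 s.
Remaining layers = 3175 × (2.36 + 8.6), so 34798 s.
Sum: 285.5 + 34798 = 35083.5 s → 9.75 hours.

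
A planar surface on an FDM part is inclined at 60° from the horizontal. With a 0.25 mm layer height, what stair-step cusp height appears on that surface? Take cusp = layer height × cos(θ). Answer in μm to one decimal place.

125.0 μm

Cusp = layer height × cos(60°) = 0.25 × 0.5000 = 0.125 mm = 125.0 μm.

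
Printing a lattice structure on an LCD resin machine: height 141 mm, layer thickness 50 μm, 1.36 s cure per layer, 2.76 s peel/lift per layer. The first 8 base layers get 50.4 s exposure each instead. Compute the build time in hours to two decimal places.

3.34 hours

Layer count = ceil(141 / 0.05) = 2820.
Base layers: 8 × (50.4 + 2.76) → 425.28 s.
Normal layers = 2812 × (1.36 + 2.76) = 11585.44 s.
Sum: 425.28 + 11585.44 = 12010.72 s → 3.34 hours.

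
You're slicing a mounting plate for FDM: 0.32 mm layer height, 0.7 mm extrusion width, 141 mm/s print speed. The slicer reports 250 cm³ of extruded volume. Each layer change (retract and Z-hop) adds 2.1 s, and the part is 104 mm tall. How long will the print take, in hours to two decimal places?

Bead cross-section = 0.32 × 0.7 = 0.224 mm².
Path length: 250000 mm³ / 0.224 mm² → 1116071.4 mm.
Extrusion time: 1116071.4 / 141 → 7915.4 s.
Layers = ⌈104/0.32⌉ = 325.
Non-print overhead = 325 × 2.1, so 682.5 s.
Altogether 7915.4 + 682.5 = 8597.9 s, i.e. 2.39 hours.

2.39 hours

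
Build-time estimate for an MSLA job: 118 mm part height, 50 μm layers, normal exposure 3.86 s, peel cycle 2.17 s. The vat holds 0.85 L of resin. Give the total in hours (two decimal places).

Layers = ⌈118/0.05⌉ = 2360.
Each layer takes = 3.86 + 2.17, so 6.03 s.
Build time: 2360 × 6.03 s = 14230.8 s, i.e. 3.95 hours.

3.95 hours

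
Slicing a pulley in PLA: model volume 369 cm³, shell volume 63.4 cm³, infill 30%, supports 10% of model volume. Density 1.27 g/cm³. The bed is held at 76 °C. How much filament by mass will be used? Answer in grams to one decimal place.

243.8 g

Volume inside the shell: 369 − 63.4 → 305.6 cm³.
Infill volume = 0.30 × 305.6 = 91.68 cm³.
Support = 0.10 × 369, so 36.9 cm³.
Total extruded = 63.4 + 91.68 + 36.9, so 191.98 cm³.
Mass: 191.98 × 1.27 → 243.8146 g.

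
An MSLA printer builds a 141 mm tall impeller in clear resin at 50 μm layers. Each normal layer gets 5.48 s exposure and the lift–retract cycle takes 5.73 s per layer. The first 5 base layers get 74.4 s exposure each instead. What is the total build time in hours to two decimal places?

Layer count = ceil(141 / 0.05) = 2820.
Bottom layers = 5 × (74.4 + 5.73) = 400.65 s.
Normal layers = 2815 × (5.48 + 5.73) = 31556.15 s.
Total = 400.65 + 31556.15 = 31956.8 s = 8.88 hours.

8.88 hours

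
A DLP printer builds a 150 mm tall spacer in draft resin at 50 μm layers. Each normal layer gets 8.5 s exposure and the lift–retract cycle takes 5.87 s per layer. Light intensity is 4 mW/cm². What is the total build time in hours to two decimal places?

Layers = ⌈150/0.05⌉ = 3000.
Each layer takes = 8.5 + 5.87, so 14.37 s.
Total = 3000 × 14.37 = 43110 s = 11.98 hours.

11.98 hours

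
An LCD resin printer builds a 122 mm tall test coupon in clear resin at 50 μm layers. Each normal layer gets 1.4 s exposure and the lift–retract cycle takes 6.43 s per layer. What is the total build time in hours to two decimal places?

Number of layers: 122 / 0.05 → 2440 (rounded up).
Per-layer time = 1.4 + 6.43, so 7.83 s.
Total = 2440 × 7.83 = 19105.2 s = 5.31 hours.

5.31 hours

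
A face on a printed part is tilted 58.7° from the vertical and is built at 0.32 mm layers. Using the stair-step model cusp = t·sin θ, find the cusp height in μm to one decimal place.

273.4 μm

Cusp = layer height × sin(58.7°) = 0.32 × 0.8545 = 0.27344 mm = 273.4 μm.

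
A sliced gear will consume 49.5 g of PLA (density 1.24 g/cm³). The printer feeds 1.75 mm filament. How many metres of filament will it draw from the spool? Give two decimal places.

Volume = 49.5 g / 1.24 g·cm⁻³ = 39.9194 cm³ = 39919.4 mm³.
A = π r² = π × 0.875² = 2.4053 mm².
L = V/A = 39919.4/2.4053 = 16596.43 mm → 16.60 m.

16.60 m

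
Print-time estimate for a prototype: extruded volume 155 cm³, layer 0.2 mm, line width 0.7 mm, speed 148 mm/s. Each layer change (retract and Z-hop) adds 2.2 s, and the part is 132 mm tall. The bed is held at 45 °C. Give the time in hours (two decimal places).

Extrusion cross-section: 0.2 × 0.7 → 0.14 mm².
Path length: 155000 mm³ / 0.14 mm² → 1107142.9 mm.
Print-move time: 1107142.9 / 148 → 7480.7 s.
Number of layers: 132 / 0.2 → 660 (rounded up).
Layer-change overhead = 660 × 2.2, so 1452 s.
Total = 7480.7 + 1452 = 8932.7 s = 2.48 hours.

2.48 hours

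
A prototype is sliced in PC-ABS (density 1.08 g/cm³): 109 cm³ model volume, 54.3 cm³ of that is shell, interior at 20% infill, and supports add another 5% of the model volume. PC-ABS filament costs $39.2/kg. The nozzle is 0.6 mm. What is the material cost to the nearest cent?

$2.99

Infill region = 109 − 54.3 = 54.7 cm³.
Infill volume: 0.20 × 54.7 → 10.94 cm³.
Support = 0.05 × 109 = 5.45 cm³.
Total printed volume: 54.3 + 10.94 + 5.45 → 70.69 cm³.
Mass: 70.69 × 1.08 → 76.3452 g.
Cost = 76.3452 g / 1000 × $39.2/kg = $2.99.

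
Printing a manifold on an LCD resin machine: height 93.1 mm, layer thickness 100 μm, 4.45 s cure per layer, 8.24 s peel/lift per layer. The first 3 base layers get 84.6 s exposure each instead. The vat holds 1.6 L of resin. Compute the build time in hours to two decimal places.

Layers = ⌈93.1/0.1⌉ = 931.
Bottom layers: 3 × (84.6 + 8.24) → 278.52 s.
Regular layers: 928 × (4.45 + 8.24) → 11776.32 s.
Sum: 278.52 + 11776.32 = 12054.84 s → 3.35 hours.

3.35 hours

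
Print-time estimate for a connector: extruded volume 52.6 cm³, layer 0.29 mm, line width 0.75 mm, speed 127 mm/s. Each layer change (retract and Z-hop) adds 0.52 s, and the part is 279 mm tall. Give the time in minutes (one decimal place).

Extrusion cross-section: 0.29 × 0.75 → 0.2175 mm².
Toolpath length = 52.6 cm³ / 0.2175 mm² = 52600 / 0.2175 = 241839.1 mm.
Print-move time: 241839.1 / 127 → 1904.2 s.
Layers = ⌈279/0.29⌉ = 963.
Layer-change overhead = 963 × 0.52, so 500.76 s.
Total = 1904.2 + 500.76 = 2404.96 s = 40.1 minutes.

40.1 minutes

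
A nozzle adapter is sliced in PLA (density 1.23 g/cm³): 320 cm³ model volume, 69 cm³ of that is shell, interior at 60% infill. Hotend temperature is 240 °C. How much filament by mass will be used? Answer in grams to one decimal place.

Interior volume = 320 − 69 = 251 cm³.
Infill volume: 0.60 × 251 → 150.6 cm³.
Deposited volume = 69 + 150.6 = 219.6 cm³.
Mass = 219.6 × 1.23 = 270.108 g.

270.1 g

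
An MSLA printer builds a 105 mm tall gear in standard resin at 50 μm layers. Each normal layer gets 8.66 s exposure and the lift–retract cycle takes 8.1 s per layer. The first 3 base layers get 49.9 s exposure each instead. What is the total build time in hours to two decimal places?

9.81 hours

Layers = ⌈105/0.05⌉ = 2100.
Base layers = 3 × (49.9 + 8.1) = 174 s.
Regular layers: 2097 × (8.66 + 8.1) → 35145.72 s.
Total = 174 + 35145.72 = 35319.72 s = 9.81 hours.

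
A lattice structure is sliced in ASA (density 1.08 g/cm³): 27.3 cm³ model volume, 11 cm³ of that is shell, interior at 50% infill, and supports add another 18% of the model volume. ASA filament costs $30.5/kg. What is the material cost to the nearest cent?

$0.79

Infill region = 27.3 − 11 = 16.3 cm³.
Infill volume: 0.50 × 16.3 → 8.15 cm³.
Support: 0.18 × 27.3 → 4.914 cm³.
Total printed volume = 11 + 8.15 + 4.914 = 24.064 cm³.
Mass = 24.064 × 1.08, so 25.98912 g.
Cost = 25.98912 g / 1000 × $30.5/kg = $0.79.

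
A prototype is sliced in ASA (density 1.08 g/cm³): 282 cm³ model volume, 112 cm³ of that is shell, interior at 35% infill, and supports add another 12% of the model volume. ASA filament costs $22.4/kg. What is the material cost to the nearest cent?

$4.97

Volume inside the shell: 282 − 112 → 170 cm³.
Infill deposited = 0.35 × 170, so 59.5 cm³.
Support: 0.12 × 282 → 33.84 cm³.
Deposited volume = 112 + 59.5 + 33.84 = 205.34 cm³.
Mass = 205.34 × 1.08 = 221.7672 g.
At $22.4/kg: 221.7672/1000 × 22.4 = $4.97.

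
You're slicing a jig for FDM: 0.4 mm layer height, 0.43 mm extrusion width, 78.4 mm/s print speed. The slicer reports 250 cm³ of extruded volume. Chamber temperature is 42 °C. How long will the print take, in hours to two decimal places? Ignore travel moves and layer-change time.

Line area: 0.4 × 0.43 → 0.172 mm².
Total extruded path = 250000/0.172 = 1453488.4 mm.
Extrusion time: 1453488.4 / 78.4 → 18539.4 s.
That's 18539.4 s → 5.15 hours.

5.15 hours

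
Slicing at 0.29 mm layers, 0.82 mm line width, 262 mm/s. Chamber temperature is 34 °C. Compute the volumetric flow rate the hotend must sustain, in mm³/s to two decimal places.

Bead cross-section = 0.29 × 0.82, so 0.2378 mm².
Q = v·A = 262 × 0.2378 = 62.30 mm³/s.

62.30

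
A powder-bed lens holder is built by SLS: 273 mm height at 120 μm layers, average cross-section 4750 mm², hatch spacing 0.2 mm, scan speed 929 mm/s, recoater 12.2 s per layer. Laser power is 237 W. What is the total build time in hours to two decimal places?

23.87 hours

Number of layers: 273 / 0.12 → 2275 (rounded up).
Per-layer scan distance: 4750 / 0.2 → 23750 mm.
Laser time per layer = 23750 / 929 = 25.5651 s.
Per-layer time = 25.5651 + 12.2 = 37.7651 s.
Total: 2275 × 37.7651 s = 85915.6025 s → 23.87 hours.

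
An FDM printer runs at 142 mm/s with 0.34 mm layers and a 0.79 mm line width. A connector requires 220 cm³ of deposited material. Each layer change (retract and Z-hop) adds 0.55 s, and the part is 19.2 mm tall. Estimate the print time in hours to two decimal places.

1.61 hours

Extrusion cross-section: 0.34 × 0.79 → 0.2686 mm².
Path length: 220000 mm³ / 0.2686 mm² → 819061.8 mm.
Print-move time = 819061.8 / 142 = 5768 s.
Number of layers: 19.2 / 0.34 → 57 (rounded up).
Non-print overhead = 57 × 0.55 = 31.35 s.
Total = 5768 + 31.35 = 5799.35 s = 1.61 hours.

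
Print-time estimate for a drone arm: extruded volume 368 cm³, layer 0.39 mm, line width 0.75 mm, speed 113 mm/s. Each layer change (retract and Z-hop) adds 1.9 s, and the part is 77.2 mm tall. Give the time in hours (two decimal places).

3.20 hours

Line area = 0.39 × 0.75, so 0.2925 mm².
Total extruded path = 368000/0.2925 = 1258119.7 mm.
Time extruding = 1258119.7 / 113, so 11133.8 s.
Layers = ⌈77.2/0.39⌉ = 198.
Z-hop total = 198 × 1.9 = 376.2 s.
Total = 11133.8 + 376.2 = 11510 s = 3.20 hours.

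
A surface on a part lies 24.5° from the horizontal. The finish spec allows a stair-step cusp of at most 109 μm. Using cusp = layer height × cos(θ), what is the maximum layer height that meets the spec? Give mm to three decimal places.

t = h_c / cos θ = 0.109 / 0.9100 = 0.120 mm.

0.120 mm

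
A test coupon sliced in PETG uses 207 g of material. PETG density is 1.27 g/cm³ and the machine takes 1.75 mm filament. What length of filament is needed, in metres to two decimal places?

67.76 m

Extruded volume: 207/1.27 = 162.9921 cm³ (162992.1 mm³).
Filament cross-section = π × (1.75/2)² = 2.4053 mm².
Length = 162992.1 / 2.4053 = 67763.73 mm = 67.76 m.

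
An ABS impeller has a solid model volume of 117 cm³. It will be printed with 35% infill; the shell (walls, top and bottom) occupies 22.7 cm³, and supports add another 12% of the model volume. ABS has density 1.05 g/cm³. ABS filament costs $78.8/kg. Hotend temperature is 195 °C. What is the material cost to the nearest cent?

Infill region = 117 − 22.7 = 94.3 cm³.
Infill volume = 0.35 × 94.3 = 33.005 cm³.
Support: 0.12 × 117 → 14.04 cm³.
Total printed volume = 22.7 + 33.005 + 14.04 = 69.745 cm³.
Mass: 69.745 × 1.05 → 73.23225 g.
At $78.8/kg: 73.23225/1000 × 78.8 = $5.77.

$5.77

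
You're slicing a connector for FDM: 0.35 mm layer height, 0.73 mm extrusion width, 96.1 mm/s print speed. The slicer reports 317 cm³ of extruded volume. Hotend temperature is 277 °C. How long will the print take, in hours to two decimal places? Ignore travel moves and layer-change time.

3.59 hours

Extrusion cross-section: 0.35 × 0.73 → 0.2555 mm².
Total extruded path = 317000/0.2555 = 1240704.5 mm.
Extrusion time = 1240704.5 / 96.1, so 12910.6 s.
In the requested units: 12910.6 s = 3.59 hours.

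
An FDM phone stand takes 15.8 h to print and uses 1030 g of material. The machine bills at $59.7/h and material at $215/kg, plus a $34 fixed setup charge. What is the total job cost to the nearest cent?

Machine-time cost: 59.7 × 15.8 → $943.26.
Material charge: 215 × 1030/1000 → $221.45.
Total = 943.26 + 221.45 + 34 = $1198.71.

$1198.71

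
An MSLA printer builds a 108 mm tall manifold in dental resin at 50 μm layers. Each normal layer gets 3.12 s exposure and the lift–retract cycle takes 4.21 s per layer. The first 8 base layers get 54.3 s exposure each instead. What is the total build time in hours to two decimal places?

4.51 hours

Layer count = ceil(108 / 0.05) = 2160.
Burn-in layers = 8 × (54.3 + 4.21) = 468.08 s.
Normal layers = 2152 × (3.12 + 4.21) = 15774.16 s.
Sum: 468.08 + 15774.16 = 16242.24 s → 4.51 hours.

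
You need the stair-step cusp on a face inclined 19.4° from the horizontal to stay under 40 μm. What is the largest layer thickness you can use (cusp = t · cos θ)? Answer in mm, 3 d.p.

0.042 mm

cos(19.4°) = 0.9432; t_max = 0.04/0.9432 = 0.042 mm.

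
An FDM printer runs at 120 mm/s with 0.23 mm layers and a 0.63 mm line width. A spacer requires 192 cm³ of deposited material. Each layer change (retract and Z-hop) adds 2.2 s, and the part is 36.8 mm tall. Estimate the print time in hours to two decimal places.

3.17 hours

Line area = 0.23 × 0.63 = 0.1449 mm².
Total extruded path = 192000/0.1449 = 1325051.8 mm.
Time extruding = 1325051.8 / 120 = 11042.1 s.
Number of layers: 36.8 / 0.23 → 160 (rounded up).
Non-print overhead: 160 × 2.2 → 352 s.
Total = 11042.1 + 352 = 11394.1 s = 3.17 hours.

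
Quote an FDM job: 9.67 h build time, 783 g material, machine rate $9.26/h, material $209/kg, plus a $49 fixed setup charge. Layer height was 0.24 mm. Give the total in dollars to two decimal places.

$302.19

Machine cost = 9.26 × 9.67, so $89.5442.
Feedstock cost: 209 × 783/1000 → $163.647.
Total = 89.5442 + 163.647 + 49 = 302.1912 ≈ $302.19.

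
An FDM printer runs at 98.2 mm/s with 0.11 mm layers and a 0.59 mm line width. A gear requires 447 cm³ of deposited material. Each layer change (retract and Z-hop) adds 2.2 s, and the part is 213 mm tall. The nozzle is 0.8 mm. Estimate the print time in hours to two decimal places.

20.67 hours

Line area: 0.11 × 0.59 → 0.0649 mm².
Total extruded path = 447000/0.0649 = 6887519.3 mm.
Extrusion time = 6887519.3 / 98.2 = 70137.7 s.
Number of layers: 213 / 0.11 → 1937 (rounded up).
Non-print overhead = 1937 × 2.2, so 4261.4 s.
Altogether 70137.7 + 4261.4 = 74399.1 s, i.e. 20.67 hours.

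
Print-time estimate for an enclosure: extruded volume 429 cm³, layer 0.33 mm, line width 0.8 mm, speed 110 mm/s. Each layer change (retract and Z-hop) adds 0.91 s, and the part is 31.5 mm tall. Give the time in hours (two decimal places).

4.13 hours

Bead cross-section: 0.33 × 0.8 → 0.264 mm².
Total extruded path = 429000/0.264 = 1625000 mm.
Time extruding: 1625000 / 110 → 14772.7 s.
Layers = ⌈31.5/0.33⌉ = 96.
Z-hop total: 96 × 0.91 → 87.36 s.
Total = 14772.7 + 87.36 = 14860.06 s = 4.13 hours.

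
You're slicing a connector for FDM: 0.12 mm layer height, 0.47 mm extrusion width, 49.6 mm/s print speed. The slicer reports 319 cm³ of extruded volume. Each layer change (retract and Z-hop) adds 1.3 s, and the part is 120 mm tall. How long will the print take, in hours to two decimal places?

Bead cross-section = 0.12 × 0.47 = 0.0564 mm².
Path length: 319000 mm³ / 0.0564 mm² → 5656028.4 mm.
Print-move time = 5656028.4 / 49.6, so 114032.8 s.
Number of layers: 120 / 0.12 → 1000 (rounded up).
Z-hop total = 1000 × 1.3 = 1300 s.
Total = 114032.8 + 1300 = 115332.8 s = 32.04 hours.

32.04 hours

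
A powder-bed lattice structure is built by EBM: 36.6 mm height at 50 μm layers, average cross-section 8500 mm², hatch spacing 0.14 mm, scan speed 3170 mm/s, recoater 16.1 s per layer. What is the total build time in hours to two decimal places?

Number of layers: 36.6 / 0.05 → 732 (rounded up).
Per-layer scan distance = 8500 / 0.14 = 60714.3 mm.
Beam time per layer = 60714.3 / 3170, so 19.1528 s.
Time per layer = 19.1528 + 16.1, so 35.2528 s.
Total: 732 × 35.2528 s = 25805.0496 s → 7.17 hours.

7.17 hours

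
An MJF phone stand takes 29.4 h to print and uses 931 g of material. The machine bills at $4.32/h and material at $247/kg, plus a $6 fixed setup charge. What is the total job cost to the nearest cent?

$362.97

Machine cost: 4.32 × 29.4 → $127.008.
Material charge = 247 × 931/1000, so $229.957.
Total = 127.008 + 229.957 + 6 = 362.965 ≈ $362.97.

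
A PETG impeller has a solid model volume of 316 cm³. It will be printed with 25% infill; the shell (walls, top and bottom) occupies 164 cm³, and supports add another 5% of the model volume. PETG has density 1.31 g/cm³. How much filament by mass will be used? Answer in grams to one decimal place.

285.3 g

Infill region = 316 − 164 = 152 cm³.
Infill deposited: 0.25 × 152 → 38 cm³.
Support = 0.05 × 316, so 15.8 cm³.
Total printed volume: 164 + 38 + 15.8 → 217.8 cm³.
Mass: 217.8 × 1.31 → 285.318 g.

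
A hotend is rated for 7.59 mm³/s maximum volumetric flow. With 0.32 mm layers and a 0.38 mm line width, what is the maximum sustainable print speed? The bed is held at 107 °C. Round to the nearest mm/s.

A = 0.32 × 0.38, so 0.1216 mm².
v_max = Q/A = 7.59/0.1216 = 62.42 mm/s → 62 mm/s.

62 mm/s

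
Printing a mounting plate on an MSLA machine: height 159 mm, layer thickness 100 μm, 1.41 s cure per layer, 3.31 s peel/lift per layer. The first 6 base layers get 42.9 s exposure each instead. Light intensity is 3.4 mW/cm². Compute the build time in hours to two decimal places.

2.15 hours

Layers = ⌈159/0.1⌉ = 1590.
Burn-in layers = 6 × (42.9 + 3.31), so 277.26 s.
Remaining layers: 1584 × (1.41 + 3.31) → 7476.48 s.
Total = 277.26 + 7476.48 = 7753.74 s = 2.15 hours.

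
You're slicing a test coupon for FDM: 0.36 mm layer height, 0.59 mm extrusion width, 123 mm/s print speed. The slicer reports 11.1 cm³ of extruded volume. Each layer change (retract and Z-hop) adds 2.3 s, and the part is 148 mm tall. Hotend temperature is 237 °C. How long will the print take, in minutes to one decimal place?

22.9 minutes

Bead cross-section = 0.36 × 0.59 = 0.2124 mm².
Path length: 11100 mm³ / 0.2124 mm² → 52259.9 mm.
Time extruding = 52259.9 / 123, so 424.9 s.
Layers = ⌈148/0.36⌉ = 412.
Z-hop total: 412 × 2.3 → 947.6 s.
Altogether 424.9 + 947.6 = 1372.5 s, i.e. 22.9 minutes.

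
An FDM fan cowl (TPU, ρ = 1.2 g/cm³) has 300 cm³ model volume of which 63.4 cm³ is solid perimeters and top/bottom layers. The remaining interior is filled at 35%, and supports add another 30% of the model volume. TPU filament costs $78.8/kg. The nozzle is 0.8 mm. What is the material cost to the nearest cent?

Interior volume = 300 − 63.4 = 236.6 cm³.
Infill deposited: 0.35 × 236.6 → 82.81 cm³.
Support: 0.30 × 300 → 90 cm³.
Total printed volume = 63.4 + 82.81 + 90, so 236.21 cm³.
Mass = 236.21 × 1.2, so 283.452 g.
At $78.8/kg: 283.452/1000 × 78.8 = $22.34.

$22.34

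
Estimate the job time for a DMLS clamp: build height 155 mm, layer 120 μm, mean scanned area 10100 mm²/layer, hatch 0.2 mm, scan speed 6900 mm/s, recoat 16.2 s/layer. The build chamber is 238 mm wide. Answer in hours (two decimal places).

Layer count = ceil(155 / 0.12) = 1292.
Scan path per layer: 10100 / 0.2 → 50500 mm.
Scan time per layer = 50500 / 6900, so 7.3188 s.
Time per layer: 7.3188 + 16.2 → 23.5188 s.
Total: 1292 × 23.5188 s = 30386.2896 s → 8.44 hours.

8.44 hours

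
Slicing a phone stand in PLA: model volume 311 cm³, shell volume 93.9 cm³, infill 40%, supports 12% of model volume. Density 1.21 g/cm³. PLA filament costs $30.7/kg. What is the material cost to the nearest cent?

$8.10

Volume inside the shell = 311 − 93.9 = 217.1 cm³.
Infill volume = 0.40 × 217.1, so 86.84 cm³.
Support: 0.12 × 311 → 37.32 cm³.
Total extruded = 93.9 + 86.84 + 37.32 = 218.06 cm³.
Mass = 218.06 × 1.21, so 263.8526 g.
At $30.7/kg: 263.8526/1000 × 30.7 = $8.10.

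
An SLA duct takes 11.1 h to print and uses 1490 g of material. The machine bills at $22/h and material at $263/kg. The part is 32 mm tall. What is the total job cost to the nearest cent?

Machine cost = 22 × 11.1, so $244.20.
Feedstock cost: 263 × 1490/1000 → $391.87.
Total = 244.20 + 391.87 = $636.07.

$636.07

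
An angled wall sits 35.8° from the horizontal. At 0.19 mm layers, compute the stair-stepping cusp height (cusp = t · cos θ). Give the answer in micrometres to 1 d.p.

154.1 μm

cos(35.8°) = 0.8111, so cusp = 0.19 × 0.8111 = 0.154109 mm → 154.1 μm.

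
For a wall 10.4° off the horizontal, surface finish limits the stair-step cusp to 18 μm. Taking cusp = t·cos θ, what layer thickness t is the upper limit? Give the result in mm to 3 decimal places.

cos(10.4°) = 0.9836; t_max = 0.018/0.9836 = 0.018 mm.

0.018 mm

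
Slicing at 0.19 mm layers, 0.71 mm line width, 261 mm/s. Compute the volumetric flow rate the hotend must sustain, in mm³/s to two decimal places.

A: 0.19 × 0.71 → 0.1349 mm².
Volumetric flow = 261 × 0.1349 = 35.21 mm³/s.

35.21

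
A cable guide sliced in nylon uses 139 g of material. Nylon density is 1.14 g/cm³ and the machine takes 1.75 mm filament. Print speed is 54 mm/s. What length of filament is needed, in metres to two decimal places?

50.69 m

Volume = 139 g / 1.14 g·cm⁻³ = 121.9298 cm³ = 121929.8 mm³.
Cross-section of 1.75 mm filament: π·(1.75/2)² = 2.4053 mm².
L = V/A = 121929.8/2.4053 = 50692.14 mm → 50.69 m.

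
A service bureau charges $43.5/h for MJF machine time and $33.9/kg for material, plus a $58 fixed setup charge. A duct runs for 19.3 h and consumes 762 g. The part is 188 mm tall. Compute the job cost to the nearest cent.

$923.38

Machine-time cost: 43.5 × 19.3 → $839.55.
Material charge = 33.9 × 762/1000, so $25.8318.
Adding setup: 839.55 + 25.8318 + 58 → 923.3818 ≈ $923.38.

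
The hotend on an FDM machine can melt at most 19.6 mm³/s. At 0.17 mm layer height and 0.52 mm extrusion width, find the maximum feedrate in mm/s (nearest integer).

222 mm/s

A = 0.17 × 0.52, so 0.0884 mm².
v_max = Q/A = 19.6/0.0884 = 221.72 mm/s → 222 mm/s.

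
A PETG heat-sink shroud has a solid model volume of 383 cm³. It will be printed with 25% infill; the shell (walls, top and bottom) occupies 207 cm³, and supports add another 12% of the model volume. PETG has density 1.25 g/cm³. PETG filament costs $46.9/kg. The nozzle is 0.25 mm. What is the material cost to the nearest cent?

Infill region: 383 − 207 → 176 cm³.
Infill volume = 0.25 × 176, so 44 cm³.
Support = 0.12 × 383, so 45.96 cm³.
Total printed volume = 207 + 44 + 45.96, so 296.96 cm³.
Mass = 296.96 × 1.25 = 371.2 g.
Cost = 371.2 g / 1000 × $46.9/kg = $17.41.

$17.41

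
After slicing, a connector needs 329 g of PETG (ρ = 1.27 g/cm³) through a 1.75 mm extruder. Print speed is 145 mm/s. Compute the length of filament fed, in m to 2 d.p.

107.70 m

Volume = 329 g / 1.27 g·cm⁻³ = 259.0551 cm³ = 259055.1 mm³.
Cross-section of 1.75 mm filament: π·(1.75/2)² = 2.4053 mm².
L = V/A = 259055.1/2.4053 = 107701.78 mm → 107.70 m.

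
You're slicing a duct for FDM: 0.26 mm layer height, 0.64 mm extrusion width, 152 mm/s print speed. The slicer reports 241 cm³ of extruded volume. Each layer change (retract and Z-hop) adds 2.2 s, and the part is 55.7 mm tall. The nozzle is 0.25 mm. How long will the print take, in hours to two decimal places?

2.78 hours

Extrusion cross-section = 0.26 × 0.64 = 0.1664 mm².
Toolpath length = 241 cm³ / 0.1664 mm² = 241000 / 0.1664 = 1448317.3 mm.
Print-move time: 1448317.3 / 152 → 9528.4 s.
Layer count = ceil(55.7 / 0.26) = 215.
Layer-change overhead: 215 × 2.2 → 473 s.
Altogether 9528.4 + 473 = 10001.4 s, i.e. 2.78 hours.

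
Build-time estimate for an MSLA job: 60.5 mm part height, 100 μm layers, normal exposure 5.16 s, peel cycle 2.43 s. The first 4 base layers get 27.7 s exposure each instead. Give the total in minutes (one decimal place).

78.0 minutes

Layer count = ceil(60.5 / 0.1) = 605.
Base layers = 4 × (27.7 + 2.43), so 120.52 s.
Regular layers = 601 × (5.16 + 2.43), so 4561.59 s.
Total = 120.52 + 4561.59 = 4682.11 s = 78.0 minutes.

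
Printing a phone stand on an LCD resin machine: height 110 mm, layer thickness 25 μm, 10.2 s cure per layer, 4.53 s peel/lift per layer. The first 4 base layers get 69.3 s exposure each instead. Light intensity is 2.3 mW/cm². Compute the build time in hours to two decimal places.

Layer count = ceil(110 / 0.025) = 4400.
Base layers = 4 × (69.3 + 4.53) = 295.32 s.
Normal layers: 4396 × (10.2 + 4.53) → 64753.08 s.
Sum: 295.32 + 64753.08 = 65048.4 s → 18.07 hours.

18.07 hours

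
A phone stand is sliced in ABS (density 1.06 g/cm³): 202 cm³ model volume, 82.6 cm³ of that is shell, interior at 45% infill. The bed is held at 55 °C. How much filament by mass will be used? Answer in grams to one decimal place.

Infill region: 202 − 82.6 → 119.4 cm³.
Infill deposited = 0.45 × 119.4, so 53.73 cm³.
Total printed volume: 82.6 + 53.73 → 136.33 cm³.
Mass = 136.33 × 1.06, so 144.5098 g.

144.5 g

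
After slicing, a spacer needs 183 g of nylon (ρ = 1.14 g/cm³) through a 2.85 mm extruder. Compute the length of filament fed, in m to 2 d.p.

25.16 m

Extruded volume: 183/1.14 = 160.5263 cm³ (160526.3 mm³).
Filament cross-section = π × (2.85/2)² = 6.3794 mm².
L = V/A = 160526.3/6.3794 = 25163.23 mm → 25.16 m.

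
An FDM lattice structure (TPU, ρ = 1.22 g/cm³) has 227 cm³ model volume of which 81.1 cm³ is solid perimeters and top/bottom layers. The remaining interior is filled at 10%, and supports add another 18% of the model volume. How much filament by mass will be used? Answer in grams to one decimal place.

Interior volume: 227 − 81.1 → 145.9 cm³.
Infill deposited = 0.10 × 145.9 = 14.59 cm³.
Support = 0.18 × 227 = 40.86 cm³.
Total printed volume: 81.1 + 14.59 + 40.86 → 136.55 cm³.
Mass = 136.55 × 1.22 = 166.591 g.

166.6 g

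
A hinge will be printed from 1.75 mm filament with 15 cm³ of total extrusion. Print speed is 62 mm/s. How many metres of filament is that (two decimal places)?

Filament cross-section = π × (1.75/2)² = 2.4053 mm².
Length = 15 cm³ / 2.4053 mm² = 15000 / 2.4053 = 6236.23 mm = 6.24 m.

6.24 m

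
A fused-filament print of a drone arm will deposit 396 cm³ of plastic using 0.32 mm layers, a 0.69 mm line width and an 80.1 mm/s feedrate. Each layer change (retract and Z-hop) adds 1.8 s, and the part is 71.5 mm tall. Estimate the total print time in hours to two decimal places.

6.33 hours

Extrusion cross-section: 0.32 × 0.69 → 0.2208 mm².
Path length: 396000 mm³ / 0.2208 mm² → 1793478.3 mm.
Extrusion time = 1793478.3 / 80.1, so 22390.5 s.
Number of layers: 71.5 / 0.32 → 224 (rounded up).
Z-hop total = 224 × 1.8 = 403.2 s.
Total = 22390.5 + 403.2 = 22793.7 s = 6.33 hours.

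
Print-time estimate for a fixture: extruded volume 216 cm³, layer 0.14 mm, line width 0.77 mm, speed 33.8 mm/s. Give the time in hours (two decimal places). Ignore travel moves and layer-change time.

16.47 hours

Extrusion cross-section: 0.14 × 0.77 → 0.1078 mm².
Total extruded path = 216000/0.1078 = 2003710.6 mm.
Time extruding = 2003710.6 / 33.8, so 59281.4 s.
59281.4 s = 16.47 hours.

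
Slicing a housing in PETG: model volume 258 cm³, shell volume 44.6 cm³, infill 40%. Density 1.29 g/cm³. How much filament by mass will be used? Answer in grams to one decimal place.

Interior volume: 258 − 44.6 → 213.4 cm³.
Infill deposited = 0.40 × 213.4 = 85.36 cm³.
Deposited volume: 44.6 + 85.36 → 129.96 cm³.
Mass: 129.96 × 1.29 → 167.6484 g.

167.6 g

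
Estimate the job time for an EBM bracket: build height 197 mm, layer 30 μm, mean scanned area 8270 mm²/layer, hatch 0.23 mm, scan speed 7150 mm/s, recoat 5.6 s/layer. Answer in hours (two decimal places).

Layers = ⌈197/0.03⌉ = 6567.
Hatch length per layer: 8270 / 0.23 → 35956.5 mm.
Scan time per layer: 35956.5 / 7150 → 5.0289 s.
Time per layer = 5.0289 + 5.6, so 10.6289 s.
6567 layers × 10.6289 s/layer = 69799.9863 s, i.e. 19.39 hours.

19.39 hours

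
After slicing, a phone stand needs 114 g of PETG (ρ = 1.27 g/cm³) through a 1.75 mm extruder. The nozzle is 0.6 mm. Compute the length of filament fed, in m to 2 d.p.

Extruded volume: 114/1.27 = 89.7638 cm³ (89763.8 mm³).
Cross-section of 1.75 mm filament: π·(1.75/2)² = 2.4053 mm².
Length = 89763.8 / 2.4053 = 37319.17 mm = 37.32 m.

37.32 m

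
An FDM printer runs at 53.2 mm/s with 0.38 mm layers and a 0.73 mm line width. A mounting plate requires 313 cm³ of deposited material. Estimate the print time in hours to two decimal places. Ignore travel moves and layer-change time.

Bead cross-section = 0.38 × 0.73, so 0.2774 mm².
Total extruded path = 313000/0.2774 = 1128334.5 mm.
Extrusion time = 1128334.5 / 53.2, so 21209.3 s.
That's 21209.3 s → 5.89 hours.

5.89 hours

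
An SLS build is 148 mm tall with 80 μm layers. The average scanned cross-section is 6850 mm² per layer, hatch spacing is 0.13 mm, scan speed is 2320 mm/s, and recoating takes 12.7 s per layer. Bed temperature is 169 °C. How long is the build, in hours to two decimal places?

Layers = ⌈148/0.08⌉ = 1850.
Per-layer scan distance = 6850 / 0.13 = 52692.3 mm.
Scan time per layer = 52692.3 / 2320 = 22.7122 s.
Per-layer time = 22.7122 + 12.7, so 35.4122 s.
Total: 1850 × 35.4122 s = 65512.57 s → 18.20 hours.

18.20 hours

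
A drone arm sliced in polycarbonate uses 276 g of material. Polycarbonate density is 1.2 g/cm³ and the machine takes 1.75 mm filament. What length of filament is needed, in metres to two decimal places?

95.62 m

Extruded volume: 276/1.2 = 230 cm³ (230000 mm³).
Filament cross-section = π × (1.75/2)² = 2.4053 mm².
L = V/A = 230000/2.4053 = 95622.17 mm → 95.62 m.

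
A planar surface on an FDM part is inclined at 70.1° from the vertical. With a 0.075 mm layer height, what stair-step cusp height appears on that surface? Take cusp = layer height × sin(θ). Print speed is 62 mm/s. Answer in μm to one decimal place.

70.5 μm

Cusp = layer height × sin(70.1°) = 0.075 × 0.9403 = 0.070523 mm = 70.5 μm.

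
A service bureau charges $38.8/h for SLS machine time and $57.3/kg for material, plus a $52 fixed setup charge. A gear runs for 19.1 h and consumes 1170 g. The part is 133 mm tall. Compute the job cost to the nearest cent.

Time charge = 38.8 × 19.1, so $741.08.
Material cost = 57.3 × 1170/1000 = $67.041.
Total = 741.08 + 67.041 + 52 = 860.121 ≈ $860.12.

$860.12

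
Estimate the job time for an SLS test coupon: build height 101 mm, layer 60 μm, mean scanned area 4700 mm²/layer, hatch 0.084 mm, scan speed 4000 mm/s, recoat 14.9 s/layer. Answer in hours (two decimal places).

13.51 hours

Layer count = ceil(101 / 0.06) = 1684.
Scan path per layer = 4700 / 0.084 = 55952.4 mm.
Per-layer scan time = 55952.4 / 4000, so 13.9881 s.
Layer cycle = 13.9881 + 14.9 = 28.8881 s.
Total: 1684 × 28.8881 s = 48647.5604 s → 13.51 hours.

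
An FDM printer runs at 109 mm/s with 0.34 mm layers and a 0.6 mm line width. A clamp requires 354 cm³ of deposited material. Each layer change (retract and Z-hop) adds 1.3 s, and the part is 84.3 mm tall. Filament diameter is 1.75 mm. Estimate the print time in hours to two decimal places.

4.51 hours

Line area = 0.34 × 0.6, so 0.204 mm².
Total extruded path = 354000/0.204 = 1735294.1 mm.
Extrusion time = 1735294.1 / 109 = 15920.1 s.
Layers = ⌈84.3/0.34⌉ = 248.
Layer-change overhead = 248 × 1.3 = 322.4 s.
Altogether 15920.1 + 322.4 = 16242.5 s, i.e. 4.51 hours.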